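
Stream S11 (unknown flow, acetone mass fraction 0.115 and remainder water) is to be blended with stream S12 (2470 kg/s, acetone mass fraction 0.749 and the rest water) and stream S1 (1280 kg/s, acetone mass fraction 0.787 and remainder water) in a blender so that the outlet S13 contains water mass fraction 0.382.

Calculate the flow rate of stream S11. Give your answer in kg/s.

1073 kg/s

Let S11 be the unknown flow. Total out = 3750 + S11.
water balance: 892.61 + 0.885·S11 = 0.382·(3750 + S11)
(0.885 − 0.382)·S11 = 0.382×3750 − 892.61 = 539.89
S11 = 539.89 / 0.503 = 1073.3 kg/s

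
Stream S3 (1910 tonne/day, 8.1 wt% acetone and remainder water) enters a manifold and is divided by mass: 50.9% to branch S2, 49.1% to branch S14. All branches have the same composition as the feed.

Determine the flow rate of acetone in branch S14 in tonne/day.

75.96 tonne/day

Branch S14 total = 0.491×1910 = 937.81 tonne/day.
acetone in S14 = 0.081×937.81 = 75.963 tonne/day.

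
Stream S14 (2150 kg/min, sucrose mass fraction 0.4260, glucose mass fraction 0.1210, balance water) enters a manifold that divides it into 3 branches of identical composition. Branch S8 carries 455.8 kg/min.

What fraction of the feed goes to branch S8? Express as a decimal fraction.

Fraction to S8 = 455.8/2150 = 0.2120.

0.212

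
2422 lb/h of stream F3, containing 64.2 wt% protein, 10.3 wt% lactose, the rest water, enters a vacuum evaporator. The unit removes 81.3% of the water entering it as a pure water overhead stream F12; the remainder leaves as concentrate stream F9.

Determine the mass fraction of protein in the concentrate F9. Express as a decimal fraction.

protein is not removed: 2422×0.642 = 1554.9 lb/h of protein enters F9.
water entering = 2422×0.255 = 617.61 lb/h; overhead removed = 0.813×617.61 = 502.12 lb/h.
Concentrate = 2422 − 502.12 = 1919.9 lb/h.
Mass fraction = 1554.9/1919.9 = 0.810.

0.810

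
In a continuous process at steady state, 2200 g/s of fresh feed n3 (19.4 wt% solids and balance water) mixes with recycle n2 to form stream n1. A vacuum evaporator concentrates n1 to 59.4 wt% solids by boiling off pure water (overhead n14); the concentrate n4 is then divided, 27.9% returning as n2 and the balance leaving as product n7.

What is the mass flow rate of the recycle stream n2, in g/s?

278 g/s

Overall solids balance (none leaves overhead): solids in fresh feed = solids in product, i.e. 2200×0.194 = (1−0.279)·n4·0.594.
n4 = 426.8/(0.594×0.721) = 996.56 g/s.
Recycle n2 = 0.279×996.56 = 278.04 g/s.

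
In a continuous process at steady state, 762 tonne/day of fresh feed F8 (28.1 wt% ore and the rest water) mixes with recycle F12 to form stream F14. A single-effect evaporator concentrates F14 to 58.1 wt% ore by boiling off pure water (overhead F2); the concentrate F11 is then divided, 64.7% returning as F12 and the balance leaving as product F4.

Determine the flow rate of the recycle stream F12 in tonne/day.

675.5 tonne/day

Overall ore balance (none leaves overhead): ore in fresh feed = ore in product, i.e. 762×0.281 = (1−0.647)·F11·0.581.
F11 = 214.12/(0.581×0.353) = 1044 tonne/day.
Recycle F12 = 0.647×1044 = 675.48 tonne/day.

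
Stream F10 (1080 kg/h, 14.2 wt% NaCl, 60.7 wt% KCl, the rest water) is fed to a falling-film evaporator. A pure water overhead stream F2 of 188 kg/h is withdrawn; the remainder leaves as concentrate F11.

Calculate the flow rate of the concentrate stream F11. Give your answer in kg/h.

892 kg/h

Concentrate = 1080 − 188 = 892 kg/h.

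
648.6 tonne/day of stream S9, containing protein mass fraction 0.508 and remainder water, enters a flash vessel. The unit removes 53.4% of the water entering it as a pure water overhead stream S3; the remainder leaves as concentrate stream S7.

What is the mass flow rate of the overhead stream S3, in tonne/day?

170.4 tonne/day

water entering = 648.6×0.492 = 319.11 tonne/day; overhead removed = 0.534×319.11 = 170.41 tonne/day.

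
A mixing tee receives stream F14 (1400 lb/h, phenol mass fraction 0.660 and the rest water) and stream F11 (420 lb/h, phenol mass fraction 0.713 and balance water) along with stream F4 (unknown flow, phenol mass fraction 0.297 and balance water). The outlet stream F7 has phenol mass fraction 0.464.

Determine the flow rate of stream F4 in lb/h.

Let F4 be the unknown flow. Total out = 1820 + F4.
phenol balance: 1223.5 + 0.297·F4 = 0.464·(1820 + F4)
(0.297 − 0.464)·F4 = 0.464×1820 − 1223.5 = -378.98
F4 = -378.98 / -0.167 = 2269.3 lb/h

2269 lb/h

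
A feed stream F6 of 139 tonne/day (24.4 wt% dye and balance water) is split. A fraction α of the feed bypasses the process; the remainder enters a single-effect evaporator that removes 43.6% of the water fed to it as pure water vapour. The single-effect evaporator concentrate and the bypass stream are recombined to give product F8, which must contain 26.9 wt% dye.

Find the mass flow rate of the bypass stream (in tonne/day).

All 139×0.244 = 33.916 tonne/day of dye reaches F8, so F8 = 33.916/0.269 = 126.08 tonne/day and vapour = 12.918 tonne/day.
The evaporator receives (1−α)·139 of feed at 0.756 water and removes 0.436 of that water:
0.436×0.756×(1−α)×139 = 12.918
(1−α) = 12.918/45.817 = 0.2820;  α = 0.7180.
Bypass flow = 0.7180×139 = 99.808 tonne/day.

99.81 tonne/day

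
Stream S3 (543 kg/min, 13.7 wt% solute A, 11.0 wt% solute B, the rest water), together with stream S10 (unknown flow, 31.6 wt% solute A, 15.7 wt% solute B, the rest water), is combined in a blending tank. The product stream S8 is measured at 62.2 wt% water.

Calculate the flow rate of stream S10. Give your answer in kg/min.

Let S10 be the unknown flow. Total out = 543 + S10.
water balance: 408.88 + 0.527·S10 = 0.622·(543 + S10)
(0.527 − 0.622)·S10 = 0.622×543 − 408.88 = -71.133
S10 = -71.133 / -0.095 = 748.77 kg/min

748.8 kg/min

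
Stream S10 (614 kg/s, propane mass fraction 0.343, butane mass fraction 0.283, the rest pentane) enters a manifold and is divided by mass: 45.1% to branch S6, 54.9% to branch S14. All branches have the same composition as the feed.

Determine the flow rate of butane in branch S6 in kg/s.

78.37 kg/s

Branch S6 total = 0.451×614 = 276.91 kg/s.
butane in S6 = 0.283×276.91 = 78.367 kg/s.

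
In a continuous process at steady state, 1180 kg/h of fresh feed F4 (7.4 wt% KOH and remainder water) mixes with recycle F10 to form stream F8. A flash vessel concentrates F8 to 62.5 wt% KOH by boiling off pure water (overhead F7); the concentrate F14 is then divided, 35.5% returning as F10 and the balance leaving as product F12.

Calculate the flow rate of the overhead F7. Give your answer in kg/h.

Overall KOH balance (none leaves overhead): KOH in fresh feed = KOH in product, i.e. 1180×0.074 = (1−0.355)·F14·0.625.
F14 = 87.32/(0.625×0.645) = 216.61 kg/h.
Recycle F10 = 0.355×216.61 = 76.896 kg/h.
Combined feed F8 = 1180 + 76.896 = 1256.9 kg/h.
Overhead F7 = F8 − F14 = 1256.9 − 216.61 = 1040.3 kg/h.

1040 kg/h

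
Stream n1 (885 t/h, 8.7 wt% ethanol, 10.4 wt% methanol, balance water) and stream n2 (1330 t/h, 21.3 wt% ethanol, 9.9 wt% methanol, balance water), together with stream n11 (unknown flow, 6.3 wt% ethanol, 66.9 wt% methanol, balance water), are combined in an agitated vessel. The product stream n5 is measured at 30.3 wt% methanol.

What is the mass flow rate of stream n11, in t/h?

1222 t/h

Let n11 be the unknown flow. Total out = 2215 + n11.
methanol balance: 223.71 + 0.669·n11 = 0.303·(2215 + n11)
(0.669 − 0.303)·n11 = 0.303×2215 − 223.71 = 447.43
n11 = 447.43 / 0.366 = 1222.5 t/h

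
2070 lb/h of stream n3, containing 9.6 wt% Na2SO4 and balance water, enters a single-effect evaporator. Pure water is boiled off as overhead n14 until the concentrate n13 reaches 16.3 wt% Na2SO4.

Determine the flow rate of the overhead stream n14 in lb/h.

Na2SO4 is conserved: 2070×0.096 = 198.72 lb/h all reports to the concentrate.
Concentrate = 198.72/(target fraction) = 1219.1 lb/h.
Overhead = 2070 − 1219.1 = 850.86 lb/h.

850.9 lb/h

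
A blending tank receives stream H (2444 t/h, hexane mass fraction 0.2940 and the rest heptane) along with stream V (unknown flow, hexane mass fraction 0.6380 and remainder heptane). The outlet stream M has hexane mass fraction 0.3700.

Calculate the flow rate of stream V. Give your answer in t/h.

Let V be the unknown flow. Total out = 2444 + V.
hexane balance: 718.54 + 0.638·V = 0.370·(2444 + V)
(0.638 − 0.370)·V = 0.370×2444 − 718.54 = 185.74
V = 185.74 / 0.268 = 693.07 t/h

693.1 t/h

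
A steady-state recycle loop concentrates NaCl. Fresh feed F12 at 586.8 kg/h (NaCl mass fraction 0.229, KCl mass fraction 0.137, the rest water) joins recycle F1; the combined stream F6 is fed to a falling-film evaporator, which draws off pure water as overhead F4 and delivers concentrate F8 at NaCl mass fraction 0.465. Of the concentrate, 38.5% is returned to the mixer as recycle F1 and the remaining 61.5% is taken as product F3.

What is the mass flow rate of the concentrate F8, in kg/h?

Overall NaCl balance (none leaves overhead): NaCl in fresh feed = NaCl in product, i.e. 586.8×0.229 = (1−0.385)·F8·0.465.
F8 = 134.38/(0.465×0.615) = 469.89 kg/h.

469.9 kg/h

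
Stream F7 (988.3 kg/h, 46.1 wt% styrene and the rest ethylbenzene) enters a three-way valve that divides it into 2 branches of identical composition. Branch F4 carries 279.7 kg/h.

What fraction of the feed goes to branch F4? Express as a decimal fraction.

Fraction to F4 = 279.7/988.3 = 0.2830.

0.283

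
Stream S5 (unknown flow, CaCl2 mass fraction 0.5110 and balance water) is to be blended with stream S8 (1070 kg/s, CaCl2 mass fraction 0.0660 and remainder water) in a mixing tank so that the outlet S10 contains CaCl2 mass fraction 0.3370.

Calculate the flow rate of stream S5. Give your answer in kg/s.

Let S5 be the unknown flow. Total out = 1070 + S5.
CaCl2 balance: 70.62 + 0.511·S5 = 0.337·(1070 + S5)
(0.511 − 0.337)·S5 = 0.337×1070 − 70.62 = 289.97
S5 = 289.97 / 0.174 = 1666.5 kg/s

1666 kg/s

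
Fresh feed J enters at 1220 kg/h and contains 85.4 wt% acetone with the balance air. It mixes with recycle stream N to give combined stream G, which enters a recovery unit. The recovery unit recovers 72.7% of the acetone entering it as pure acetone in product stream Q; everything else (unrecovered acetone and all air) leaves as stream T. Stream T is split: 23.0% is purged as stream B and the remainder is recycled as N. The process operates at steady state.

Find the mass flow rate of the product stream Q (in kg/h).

959 kg/h

acetone in G: m_A = 1220×0.854 + (1−0.230)·(1−0.727)·m_A, so m_A = 1041.9/0.7898 = 1319.2 kg/h.
Product Q = 0.727×1319.2 = 959.05 kg/h.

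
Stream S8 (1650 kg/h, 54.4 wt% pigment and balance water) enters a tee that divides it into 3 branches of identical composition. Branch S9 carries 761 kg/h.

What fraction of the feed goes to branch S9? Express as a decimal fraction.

Fraction to S9 = 761/1650 = 0.4612.

0.461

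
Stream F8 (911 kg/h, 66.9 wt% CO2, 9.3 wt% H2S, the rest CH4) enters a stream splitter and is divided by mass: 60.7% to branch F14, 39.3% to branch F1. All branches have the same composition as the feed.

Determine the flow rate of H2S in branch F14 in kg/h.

Branch F14 total = 0.607×911 = 552.98 kg/h.
H2S in F14 = 0.093×552.98 = 51.427 kg/h.

51.43 kg/h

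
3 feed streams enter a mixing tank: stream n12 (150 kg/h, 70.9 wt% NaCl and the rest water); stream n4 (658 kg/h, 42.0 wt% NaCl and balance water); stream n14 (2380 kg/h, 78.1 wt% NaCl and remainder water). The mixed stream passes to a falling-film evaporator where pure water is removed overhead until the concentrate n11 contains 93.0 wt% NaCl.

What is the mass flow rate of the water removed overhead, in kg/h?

NaCl entering = 150×0.709 + 658×0.420 + 2380×0.781 = 2241.5 kg/h.
All NaCl reports to n11, so n11 = 2241.5/0.930 = 2410.2 kg/h.
Total feed = 3188 kg/h; overhead = 3188 − 2410.2 = 777.8 kg/h.

777.8 kg/h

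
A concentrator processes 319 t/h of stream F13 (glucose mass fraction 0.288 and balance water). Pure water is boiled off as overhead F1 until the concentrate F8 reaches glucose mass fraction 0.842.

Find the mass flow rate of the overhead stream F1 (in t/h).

209.9 t/h

glucose is conserved: 319×0.288 = 91.872 t/h all reports to the concentrate.
Concentrate = 91.872/(target fraction) = 109.11 t/h.
Overhead = 319 − 109.11 = 209.89 t/h.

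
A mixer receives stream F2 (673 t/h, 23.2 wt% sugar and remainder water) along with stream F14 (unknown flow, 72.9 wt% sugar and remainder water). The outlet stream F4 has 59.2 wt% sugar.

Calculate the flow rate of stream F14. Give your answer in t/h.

1768 t/h

Let F14 be the unknown flow. Total out = 673 + F14.
sugar balance: 156.14 + 0.729·F14 = 0.592·(673 + F14)
(0.729 − 0.592)·F14 = 0.592×673 − 156.14 = 242.28
F14 = 242.28 / 0.137 = 1768.5 t/h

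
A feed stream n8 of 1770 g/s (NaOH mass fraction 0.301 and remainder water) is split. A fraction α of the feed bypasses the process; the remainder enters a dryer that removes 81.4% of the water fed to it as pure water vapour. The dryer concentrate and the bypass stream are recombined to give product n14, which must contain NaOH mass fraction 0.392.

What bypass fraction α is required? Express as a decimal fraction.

All 1770×0.301 = 532.77 g/s of NaOH reaches n14, so n14 = 532.77/0.392 = 1359.1 g/s and vapour = 410.89 g/s.
The evaporator receives (1−α)·1770 of feed at 0.699 water and removes 0.814 of that water:
0.814×0.699×(1−α)×1770 = 410.89
(1−α) = 410.89/1007.1 = 0.4080;  α = 0.5920.

0.592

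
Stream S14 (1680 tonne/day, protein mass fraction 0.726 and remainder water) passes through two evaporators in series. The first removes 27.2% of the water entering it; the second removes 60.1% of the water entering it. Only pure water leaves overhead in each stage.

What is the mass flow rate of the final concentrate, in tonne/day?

water in feed = 1680×0.274 = 460.32 tonne/day.
After stage 1: water left = (1−0.272)×460.32 = 335.11; stream total = 1554.8 tonne/day.
After stage 2: water left = (1−0.601)×335.11 = 133.71; final concentrate = 1353.4 tonne/day.

1353 tonne/day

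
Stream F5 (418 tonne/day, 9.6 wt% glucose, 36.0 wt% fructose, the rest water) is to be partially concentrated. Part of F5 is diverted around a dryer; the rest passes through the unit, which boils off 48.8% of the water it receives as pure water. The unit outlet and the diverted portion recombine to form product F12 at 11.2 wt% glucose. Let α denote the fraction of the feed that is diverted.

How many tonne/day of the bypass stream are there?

193.1 tonne/day

All 418×0.096 = 40.128 tonne/day of glucose reaches F12, so F12 = 40.128/0.112 = 358.29 tonne/day and vapour = 59.714 tonne/day.
The evaporator receives (1−α)·418 of feed at 0.544 water and removes 0.488 of that water:
0.488×0.544×(1−α)×418 = 59.714
(1−α) = 59.714/110.97 = 0.5381;  α = 0.4619.
Bypass flow = 0.4619×418 = 193.06 tonne/day.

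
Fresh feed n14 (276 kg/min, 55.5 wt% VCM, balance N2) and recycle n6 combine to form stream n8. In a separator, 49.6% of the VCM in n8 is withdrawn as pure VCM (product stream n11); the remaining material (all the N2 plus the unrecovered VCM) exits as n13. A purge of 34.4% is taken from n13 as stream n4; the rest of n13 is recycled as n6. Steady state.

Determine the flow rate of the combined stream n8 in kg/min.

N2 enters only via n14 and leaves only via the purge: 276×0.445 = 0.344×(N2 in n13), and the separator passes all N2, so N2 in n8 = N2 in n13 = 357.03 kg/min.
VCM in n8: m_A = 276×0.555 + (1−0.344)·(1−0.496)·m_A, so m_A = 153.18/0.6694 = 228.84 kg/min.
n8 = 228.84 + 357.03 = 585.87 kg/min.

585.9 kg/min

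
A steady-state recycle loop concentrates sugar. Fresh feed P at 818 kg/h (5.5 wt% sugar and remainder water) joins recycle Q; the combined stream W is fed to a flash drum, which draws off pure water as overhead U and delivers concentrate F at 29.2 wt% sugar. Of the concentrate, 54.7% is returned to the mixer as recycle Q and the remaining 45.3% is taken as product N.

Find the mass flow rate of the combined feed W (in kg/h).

1004 kg/h

Overall sugar balance (none leaves overhead): sugar in fresh feed = sugar in product, i.e. 818×0.055 = (1−0.547)·F·0.292.
F = 44.99/(0.292×0.453) = 340.12 kg/h.
Recycle Q = 0.547×340.12 = 186.05 kg/h.
Combined feed W = 818 + 186.05 = 1004 kg/h.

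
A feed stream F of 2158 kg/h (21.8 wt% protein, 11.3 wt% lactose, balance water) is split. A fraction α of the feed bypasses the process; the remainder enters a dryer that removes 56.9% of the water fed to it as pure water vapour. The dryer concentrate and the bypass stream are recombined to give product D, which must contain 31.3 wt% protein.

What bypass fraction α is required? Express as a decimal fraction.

All 2158×0.218 = 470.44 kg/h of protein reaches D, so D = 470.44/0.313 = 1503 kg/h and vapour = 654.98 kg/h.
The evaporator receives (1−α)·2158 of feed at 0.669 water and removes 0.569 of that water:
0.569×0.669×(1−α)×2158 = 654.98
(1−α) = 654.98/821.47 = 0.7973;  α = 0.2027.

0.203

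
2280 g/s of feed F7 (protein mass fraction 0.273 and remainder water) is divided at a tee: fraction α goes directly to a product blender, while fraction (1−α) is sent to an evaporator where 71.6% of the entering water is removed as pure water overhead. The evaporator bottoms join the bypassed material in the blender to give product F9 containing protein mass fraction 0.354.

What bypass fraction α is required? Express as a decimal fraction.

0.560

All 2280×0.273 = 622.44 g/s of protein reaches F9, so F9 = 622.44/0.354 = 1758.3 g/s and vapour = 521.69 g/s.
The evaporator receives (1−α)·2280 of feed at 0.727 water and removes 0.716 of that water:
0.716×0.727×(1−α)×2280 = 521.69
(1−α) = 521.69/1186.8 = 0.4396;  α = 0.5604.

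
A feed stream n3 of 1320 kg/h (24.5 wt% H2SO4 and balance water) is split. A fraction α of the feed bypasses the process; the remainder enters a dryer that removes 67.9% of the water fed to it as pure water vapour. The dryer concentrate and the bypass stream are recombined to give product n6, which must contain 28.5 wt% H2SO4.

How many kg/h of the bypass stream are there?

All 1320×0.245 = 323.4 kg/h of H2SO4 reaches n6, so n6 = 323.4/0.285 = 1134.7 kg/h and vapour = 185.26 kg/h.
The evaporator receives (1−α)·1320 of feed at 0.755 water and removes 0.679 of that water:
0.679×0.755×(1−α)×1320 = 185.26
(1−α) = 185.26/676.69 = 0.2738;  α = 0.7262.
Bypass flow = 0.7262×1320 = 958.61 kg/h.

958.6 kg/h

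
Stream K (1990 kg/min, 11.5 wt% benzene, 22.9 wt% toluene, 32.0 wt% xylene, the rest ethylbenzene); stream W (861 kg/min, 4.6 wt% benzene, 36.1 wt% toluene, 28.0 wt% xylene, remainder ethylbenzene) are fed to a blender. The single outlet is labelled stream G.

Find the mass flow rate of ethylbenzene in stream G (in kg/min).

ethylbenzene out = ethylbenzene in = 1990×0.336 + 861×0.313 = 938.13 kg/min.

938.1 kg/min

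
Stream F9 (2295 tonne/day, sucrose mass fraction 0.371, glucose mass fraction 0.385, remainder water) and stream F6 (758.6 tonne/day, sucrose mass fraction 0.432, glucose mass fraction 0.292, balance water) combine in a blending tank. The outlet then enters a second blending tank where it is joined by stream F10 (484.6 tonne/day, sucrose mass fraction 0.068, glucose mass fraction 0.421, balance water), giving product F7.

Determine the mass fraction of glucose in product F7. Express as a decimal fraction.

Overall, product flow = 3538.2 tonne/day.
glucose in = 2295×0.385 + 758.6×0.292 + 484.6×0.421 = 1309.1 tonne/day.
glucose fraction in F7 = 0.370.

0.370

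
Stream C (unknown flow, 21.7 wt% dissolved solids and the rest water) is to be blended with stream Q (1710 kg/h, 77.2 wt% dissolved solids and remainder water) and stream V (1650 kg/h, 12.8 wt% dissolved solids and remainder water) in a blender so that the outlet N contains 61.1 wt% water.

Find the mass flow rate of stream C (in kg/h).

Let C be the unknown flow. Total out = 3360 + C.
water balance: 1828.7 + 0.783·C = 0.611·(3360 + C)
(0.783 − 0.611)·C = 0.611×3360 − 1828.7 = 224.28
C = 224.28 / 0.172 = 1304 kg/h

1304 kg/h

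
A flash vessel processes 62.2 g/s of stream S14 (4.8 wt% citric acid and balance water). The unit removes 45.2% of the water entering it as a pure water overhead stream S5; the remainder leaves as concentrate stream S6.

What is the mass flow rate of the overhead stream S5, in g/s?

26.76 g/s

water entering = 62.2×0.952 = 59.214 g/s; overhead removed = 0.452×59.214 = 26.765 g/s.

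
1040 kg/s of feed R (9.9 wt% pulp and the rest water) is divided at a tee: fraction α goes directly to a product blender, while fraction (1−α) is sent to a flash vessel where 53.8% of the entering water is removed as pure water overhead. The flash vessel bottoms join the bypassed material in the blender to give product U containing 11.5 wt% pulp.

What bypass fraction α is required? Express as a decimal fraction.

All 1040×0.099 = 102.96 kg/s of pulp reaches U, so U = 102.96/0.115 = 895.3 kg/s and vapour = 144.7 kg/s.
The evaporator receives (1−α)·1040 of feed at 0.901 water and removes 0.538 of that water:
0.538×0.901×(1−α)×1040 = 144.7
(1−α) = 144.7/504.13 = 0.2870;  α = 0.7130.

0.713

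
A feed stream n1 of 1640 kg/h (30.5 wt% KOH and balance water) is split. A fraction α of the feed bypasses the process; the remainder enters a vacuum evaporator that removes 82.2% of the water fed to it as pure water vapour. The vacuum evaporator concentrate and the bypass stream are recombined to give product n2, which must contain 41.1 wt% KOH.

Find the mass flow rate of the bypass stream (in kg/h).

899.6 kg/h

All 1640×0.305 = 500.2 kg/h of KOH reaches n2, so n2 = 500.2/0.411 = 1217 kg/h and vapour = 422.97 kg/h.
The evaporator receives (1−α)·1640 of feed at 0.695 water and removes 0.822 of that water:
0.822×0.695×(1−α)×1640 = 422.97
(1−α) = 422.97/936.92 = 0.4514;  α = 0.5486.
Bypass flow = 0.5486×1640 = 899.63 kg/h.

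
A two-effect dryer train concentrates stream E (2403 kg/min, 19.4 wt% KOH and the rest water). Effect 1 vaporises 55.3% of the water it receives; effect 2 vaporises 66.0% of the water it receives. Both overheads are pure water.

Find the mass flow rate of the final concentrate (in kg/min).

760.5 kg/min

water in feed = 2403×0.806 = 1936.8 kg/min.
After stage 1: water left = (1−0.553)×1936.8 = 865.76; stream total = 1331.9 kg/min.
After stage 2: water left = (1−0.660)×865.76 = 294.36; final concentrate = 760.54 kg/min.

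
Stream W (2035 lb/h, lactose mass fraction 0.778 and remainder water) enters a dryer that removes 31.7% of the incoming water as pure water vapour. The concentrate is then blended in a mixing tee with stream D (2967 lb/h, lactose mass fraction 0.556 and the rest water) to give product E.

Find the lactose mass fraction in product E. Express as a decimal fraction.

0.665

Vapour removed = 0.317×0.222×2035 = 143.21 lb/h; concentrate = 1891.8 lb/h.
lactose reaching the mixer = 1583.2 (from concentrate) + 2967×0.556 = 3232.9 lb/h.
Product flow = 1891.8 + 2967 = 4858.8 lb/h; lactose fraction = 0.665.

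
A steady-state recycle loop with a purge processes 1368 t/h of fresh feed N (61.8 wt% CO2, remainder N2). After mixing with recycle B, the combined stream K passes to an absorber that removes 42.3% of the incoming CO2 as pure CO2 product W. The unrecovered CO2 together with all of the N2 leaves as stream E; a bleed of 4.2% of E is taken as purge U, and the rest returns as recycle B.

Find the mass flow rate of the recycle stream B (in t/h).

12960 t/h

N2 enters only via N and leaves only via the purge: 1368×0.382 = 0.042×(N2 in E), and the absorber passes all N2, so N2 in K = N2 in E = 12442 t/h.
CO2 in K: m_A = 1368×0.618 + (1−0.042)·(1−0.423)·m_A, so m_A = 845.42/0.4472 = 1890.3 t/h.
E = (1−0.423)×1890.3 + 12442 = 13533 t/h.
Recycle B = (1−0.042)×13533 = 12965 t/h.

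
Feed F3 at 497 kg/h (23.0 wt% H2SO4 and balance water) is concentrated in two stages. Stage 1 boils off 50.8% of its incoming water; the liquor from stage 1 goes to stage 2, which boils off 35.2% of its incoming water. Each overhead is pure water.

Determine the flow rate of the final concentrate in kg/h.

236.3 kg/h

water in feed = 497×0.770 = 382.69 kg/h.
After stage 1: water left = (1−0.508)×382.69 = 188.28; stream total = 302.59 kg/h.
After stage 2: water left = (1−0.352)×188.28 = 122.01; final concentrate = 236.32 kg/h.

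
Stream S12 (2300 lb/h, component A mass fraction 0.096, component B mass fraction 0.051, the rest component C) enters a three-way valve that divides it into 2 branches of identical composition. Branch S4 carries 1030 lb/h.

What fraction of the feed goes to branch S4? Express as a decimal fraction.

Fraction to S4 = 1030/2300 = 0.4478.

0.448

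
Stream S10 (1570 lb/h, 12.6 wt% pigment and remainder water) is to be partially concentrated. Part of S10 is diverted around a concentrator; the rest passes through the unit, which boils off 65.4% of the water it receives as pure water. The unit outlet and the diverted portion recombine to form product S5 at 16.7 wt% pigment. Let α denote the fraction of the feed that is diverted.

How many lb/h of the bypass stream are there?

895.7 lb/h

All 1570×0.126 = 197.82 lb/h of pigment reaches S5, so S5 = 197.82/0.167 = 1184.6 lb/h and vapour = 385.45 lb/h.
The evaporator receives (1−α)·1570 of feed at 0.874 water and removes 0.654 of that water:
0.654×0.874×(1−α)×1570 = 385.45
(1−α) = 385.45/897.41 = 0.4295;  α = 0.5705.
Bypass flow = 0.5705×1570 = 895.66 lb/h.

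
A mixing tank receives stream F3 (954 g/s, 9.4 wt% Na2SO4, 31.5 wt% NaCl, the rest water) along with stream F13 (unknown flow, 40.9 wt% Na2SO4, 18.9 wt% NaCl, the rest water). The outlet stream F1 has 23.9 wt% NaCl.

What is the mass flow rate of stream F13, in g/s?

1450 g/s

Let F13 be the unknown flow. Total out = 954 + F13.
NaCl balance: 300.51 + 0.189·F13 = 0.239·(954 + F13)
(0.189 − 0.239)·F13 = 0.239×954 − 300.51 = -72.504
F13 = -72.504 / -0.050 = 1450.1 g/s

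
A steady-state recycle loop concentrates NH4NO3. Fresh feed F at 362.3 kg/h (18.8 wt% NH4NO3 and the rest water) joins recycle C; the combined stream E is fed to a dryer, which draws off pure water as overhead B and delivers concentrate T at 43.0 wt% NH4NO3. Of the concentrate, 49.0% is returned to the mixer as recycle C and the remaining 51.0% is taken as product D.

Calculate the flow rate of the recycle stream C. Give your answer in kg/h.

152.2 kg/h

Overall NH4NO3 balance (none leaves overhead): NH4NO3 in fresh feed = NH4NO3 in product, i.e. 362.3×0.188 = (1−0.490)·T·0.430.
T = 68.112/(0.430×0.510) = 310.59 kg/h.
Recycle C = 0.490×310.59 = 152.19 kg/h.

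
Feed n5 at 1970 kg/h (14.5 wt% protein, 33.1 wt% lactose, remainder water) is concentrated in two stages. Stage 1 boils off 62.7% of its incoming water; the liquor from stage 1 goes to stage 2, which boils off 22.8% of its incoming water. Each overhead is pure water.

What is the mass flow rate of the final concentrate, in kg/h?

1235 kg/h

water in feed = 1970×0.524 = 1032.3 kg/h.
After stage 1: water left = (1−0.627)×1032.3 = 385.04; stream total = 1322.8 kg/h.
After stage 2: water left = (1−0.228)×385.04 = 297.25; final concentrate = 1235 kg/h.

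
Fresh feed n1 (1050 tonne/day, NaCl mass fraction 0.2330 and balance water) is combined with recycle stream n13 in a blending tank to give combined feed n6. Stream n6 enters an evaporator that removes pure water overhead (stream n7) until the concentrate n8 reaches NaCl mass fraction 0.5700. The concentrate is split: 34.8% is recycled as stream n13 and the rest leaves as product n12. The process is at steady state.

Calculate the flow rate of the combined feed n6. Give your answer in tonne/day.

Overall NaCl balance (none leaves overhead): NaCl in fresh feed = NaCl in product, i.e. 1050×0.233 = (1−0.348)·n8·0.570.
n8 = 244.65/(0.570×0.652) = 658.3 tonne/day.
Recycle n13 = 0.348×658.3 = 229.09 tonne/day.
Combined feed n6 = 1050 + 229.09 = 1279.1 tonne/day.

1279 tonne/day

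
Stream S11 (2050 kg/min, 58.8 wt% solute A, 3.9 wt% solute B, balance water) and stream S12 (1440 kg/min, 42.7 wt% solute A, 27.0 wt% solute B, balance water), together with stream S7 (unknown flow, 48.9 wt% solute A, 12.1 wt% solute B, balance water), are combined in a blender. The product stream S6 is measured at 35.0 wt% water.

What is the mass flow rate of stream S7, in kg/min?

513.2 kg/min

Let S7 be the unknown flow. Total out = 3490 + S7.
water balance: 1201 + 0.390·S7 = 0.350·(3490 + S7)
(0.390 − 0.350)·S7 = 0.350×3490 − 1201 = 20.53
S7 = 20.53 / 0.040 = 513.25 kg/min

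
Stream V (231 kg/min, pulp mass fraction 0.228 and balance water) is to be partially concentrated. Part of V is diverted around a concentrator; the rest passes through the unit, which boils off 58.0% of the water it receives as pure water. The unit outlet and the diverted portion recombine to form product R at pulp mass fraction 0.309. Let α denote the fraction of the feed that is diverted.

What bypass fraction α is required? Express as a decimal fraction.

0.415

All 231×0.228 = 52.668 kg/min of pulp reaches R, so R = 52.668/0.309 = 170.45 kg/min and vapour = 60.553 kg/min.
The evaporator receives (1−α)·231 of feed at 0.772 water and removes 0.580 of that water:
0.580×0.772×(1−α)×231 = 60.553
(1−α) = 60.553/103.43 = 0.5854;  α = 0.4146.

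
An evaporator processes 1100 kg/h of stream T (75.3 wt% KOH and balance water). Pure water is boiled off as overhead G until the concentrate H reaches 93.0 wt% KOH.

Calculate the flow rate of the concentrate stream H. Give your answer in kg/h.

890.6 kg/h

KOH is conserved: 1100×0.753 = 828.3 kg/h all reports to the concentrate.
Concentrate = 828.3/(target fraction) = 890.65 kg/h.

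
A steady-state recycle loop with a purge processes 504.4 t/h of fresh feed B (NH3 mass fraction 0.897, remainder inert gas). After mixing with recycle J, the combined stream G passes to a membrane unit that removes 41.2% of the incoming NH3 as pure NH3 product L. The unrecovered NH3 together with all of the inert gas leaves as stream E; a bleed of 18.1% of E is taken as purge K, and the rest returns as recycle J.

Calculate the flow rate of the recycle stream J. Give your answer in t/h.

inert gas enters only via B and leaves only via the purge: 504.4×0.103 = 0.181×(inert gas in E), and the membrane unit passes all inert gas, so inert gas in G = inert gas in E = 287.03 t/h.
NH3 in G: m_A = 504.4×0.897 + (1−0.181)·(1−0.412)·m_A, so m_A = 452.45/0.5184 = 872.73 t/h.
E = (1−0.412)×872.73 + 287.03 = 800.2 t/h.
Recycle J = (1−0.181)×800.2 = 655.36 t/h.

655.4 t/h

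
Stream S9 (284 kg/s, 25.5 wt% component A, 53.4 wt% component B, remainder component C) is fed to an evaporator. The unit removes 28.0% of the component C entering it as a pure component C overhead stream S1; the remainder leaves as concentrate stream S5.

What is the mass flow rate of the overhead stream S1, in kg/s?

component C entering = 284×0.211 = 59.924 kg/s; overhead removed = 0.280×59.924 = 16.779 kg/s.

16.78 kg/s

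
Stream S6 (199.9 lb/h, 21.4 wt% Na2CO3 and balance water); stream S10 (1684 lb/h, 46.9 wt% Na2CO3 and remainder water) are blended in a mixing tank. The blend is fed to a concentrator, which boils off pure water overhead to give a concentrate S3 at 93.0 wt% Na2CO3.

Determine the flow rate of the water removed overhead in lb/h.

Na2CO3 entering = 199.9×0.214 + 1684×0.469 = 832.57 lb/h.
All Na2CO3 reports to S3, so S3 = 832.57/0.930 = 895.24 lb/h.
Total feed = 1883.9 lb/h; overhead = 1883.9 − 895.24 = 988.66 lb/h.

988.7 lb/h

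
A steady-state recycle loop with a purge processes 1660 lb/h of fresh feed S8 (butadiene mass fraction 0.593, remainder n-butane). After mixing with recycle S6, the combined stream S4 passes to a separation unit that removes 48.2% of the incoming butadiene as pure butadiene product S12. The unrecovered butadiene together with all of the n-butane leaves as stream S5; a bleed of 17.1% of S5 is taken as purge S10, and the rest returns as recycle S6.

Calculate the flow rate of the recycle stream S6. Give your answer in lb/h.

n-butane enters only via S8 and leaves only via the purge: 1660×0.407 = 0.171×(n-butane in S5), and the separation unit passes all n-butane, so n-butane in S4 = n-butane in S5 = 3951 lb/h.
butadiene in S4: m_A = 1660×0.593 + (1−0.171)·(1−0.482)·m_A, so m_A = 984.38/0.5706 = 1725.2 lb/h.
S5 = (1−0.482)×1725.2 + 3951 = 4844.7 lb/h.
Recycle S6 = (1−0.171)×4844.7 = 4016.2 lb/h.

4016 lb/h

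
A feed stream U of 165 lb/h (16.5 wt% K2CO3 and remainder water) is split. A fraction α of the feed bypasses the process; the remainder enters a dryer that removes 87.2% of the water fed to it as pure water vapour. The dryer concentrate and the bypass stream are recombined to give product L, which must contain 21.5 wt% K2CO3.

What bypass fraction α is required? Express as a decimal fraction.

0.681

All 165×0.165 = 27.225 lb/h of K2CO3 reaches L, so L = 27.225/0.215 = 126.63 lb/h and vapour = 38.372 lb/h.
The evaporator receives (1−α)·165 of feed at 0.835 water and removes 0.872 of that water:
0.872×0.835×(1−α)×165 = 38.372
(1−α) = 38.372/120.14 = 0.3194;  α = 0.6806.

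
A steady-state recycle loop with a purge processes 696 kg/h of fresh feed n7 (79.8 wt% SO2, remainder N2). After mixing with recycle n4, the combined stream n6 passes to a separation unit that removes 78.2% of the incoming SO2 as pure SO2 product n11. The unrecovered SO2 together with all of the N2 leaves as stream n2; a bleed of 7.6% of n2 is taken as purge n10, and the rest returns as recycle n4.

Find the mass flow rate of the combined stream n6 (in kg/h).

2545 kg/h

N2 enters only via n7 and leaves only via the purge: 696×0.202 = 0.076×(N2 in n2), and the separation unit passes all N2, so N2 in n6 = N2 in n2 = 1849.9 kg/h.
SO2 in n6: m_A = 696×0.798 + (1−0.076)·(1−0.782)·m_A, so m_A = 555.41/0.7986 = 695.5 kg/h.
n6 = 695.5 + 1849.9 = 2545.4 kg/h.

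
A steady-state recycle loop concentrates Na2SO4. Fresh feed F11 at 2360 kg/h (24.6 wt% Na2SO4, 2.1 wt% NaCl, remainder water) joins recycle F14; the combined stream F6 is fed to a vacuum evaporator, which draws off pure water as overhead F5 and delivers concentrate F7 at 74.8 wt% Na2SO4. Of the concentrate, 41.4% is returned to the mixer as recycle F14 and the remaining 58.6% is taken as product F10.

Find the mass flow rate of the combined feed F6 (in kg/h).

Overall Na2SO4 balance (none leaves overhead): Na2SO4 in fresh feed = Na2SO4 in product, i.e. 2360×0.246 = (1−0.414)·F7·0.748.
F7 = 580.56/(0.748×0.586) = 1324.5 kg/h.
Recycle F14 = 0.414×1324.5 = 548.34 kg/h.
Combined feed F6 = 2360 + 548.34 = 2908.3 kg/h.

2908 kg/h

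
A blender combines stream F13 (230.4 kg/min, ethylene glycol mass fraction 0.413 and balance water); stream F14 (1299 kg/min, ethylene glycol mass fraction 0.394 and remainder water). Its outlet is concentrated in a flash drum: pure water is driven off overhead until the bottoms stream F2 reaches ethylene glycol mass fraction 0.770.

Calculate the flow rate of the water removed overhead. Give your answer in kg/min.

741.1 kg/min

ethylene glycol entering = 230.4×0.413 + 1299×0.394 = 606.96 kg/min.
All ethylene glycol reports to F2, so F2 = 606.96/0.770 = 788.26 kg/min.
Total feed = 1529.4 kg/min; overhead = 1529.4 − 788.26 = 741.14 kg/min.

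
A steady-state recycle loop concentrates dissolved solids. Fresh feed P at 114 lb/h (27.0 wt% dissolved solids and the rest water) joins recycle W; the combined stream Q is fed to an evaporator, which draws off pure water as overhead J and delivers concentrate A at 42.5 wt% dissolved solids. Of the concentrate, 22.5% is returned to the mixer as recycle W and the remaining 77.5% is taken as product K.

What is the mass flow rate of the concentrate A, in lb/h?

93.45 lb/h

Overall dissolved solids balance (none leaves overhead): dissolved solids in fresh feed = dissolved solids in product, i.e. 114×0.270 = (1−0.225)·A·0.425.
A = 30.78/(0.425×0.775) = 93.45 lb/h.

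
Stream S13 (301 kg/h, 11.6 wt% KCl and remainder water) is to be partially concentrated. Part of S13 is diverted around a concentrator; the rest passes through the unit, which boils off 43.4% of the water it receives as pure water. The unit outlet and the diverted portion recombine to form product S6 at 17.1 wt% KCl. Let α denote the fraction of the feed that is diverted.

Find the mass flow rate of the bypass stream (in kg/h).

48.66 kg/h

All 301×0.116 = 34.916 kg/h of KCl reaches S6, so S6 = 34.916/0.171 = 204.19 kg/h and vapour = 96.813 kg/h.
The evaporator receives (1−α)·301 of feed at 0.884 water and removes 0.434 of that water:
0.434×0.884×(1−α)×301 = 96.813
(1−α) = 96.813/115.48 = 0.8383;  α = 0.1617.
Bypass flow = 0.1617×301 = 48.657 kg/h.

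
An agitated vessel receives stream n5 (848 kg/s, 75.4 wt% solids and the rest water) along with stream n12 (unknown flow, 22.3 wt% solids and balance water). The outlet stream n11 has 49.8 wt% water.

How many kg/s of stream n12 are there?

Let n12 be the unknown flow. Total out = 848 + n12.
water balance: 208.61 + 0.777·n12 = 0.498·(848 + n12)
(0.777 − 0.498)·n12 = 0.498×848 − 208.61 = 213.7
n12 = 213.7 / 0.279 = 765.94 kg/s

765.9 kg/s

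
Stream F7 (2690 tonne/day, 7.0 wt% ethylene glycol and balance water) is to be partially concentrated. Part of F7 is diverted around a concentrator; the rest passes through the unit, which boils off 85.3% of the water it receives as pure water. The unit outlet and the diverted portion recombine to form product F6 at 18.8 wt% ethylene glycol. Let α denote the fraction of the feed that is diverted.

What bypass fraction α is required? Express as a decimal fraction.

All 2690×0.070 = 188.3 tonne/day of ethylene glycol reaches F6, so F6 = 188.3/0.188 = 1001.6 tonne/day and vapour = 1688.4 tonne/day.
The evaporator receives (1−α)·2690 of feed at 0.930 water and removes 0.853 of that water:
0.853×0.930×(1−α)×2690 = 1688.4
(1−α) = 1688.4/2134 = 0.7912;  α = 0.2088.

0.209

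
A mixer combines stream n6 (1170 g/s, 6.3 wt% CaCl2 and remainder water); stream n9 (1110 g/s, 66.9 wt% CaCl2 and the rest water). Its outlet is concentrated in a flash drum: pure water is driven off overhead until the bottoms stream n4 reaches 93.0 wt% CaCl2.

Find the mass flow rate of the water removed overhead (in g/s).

CaCl2 entering = 1170×0.063 + 1110×0.669 = 816.3 g/s.
All CaCl2 reports to n4, so n4 = 816.3/0.930 = 877.74 g/s.
Total feed = 2280 g/s; overhead = 2280 − 877.74 = 1402.3 g/s.

1402 g/s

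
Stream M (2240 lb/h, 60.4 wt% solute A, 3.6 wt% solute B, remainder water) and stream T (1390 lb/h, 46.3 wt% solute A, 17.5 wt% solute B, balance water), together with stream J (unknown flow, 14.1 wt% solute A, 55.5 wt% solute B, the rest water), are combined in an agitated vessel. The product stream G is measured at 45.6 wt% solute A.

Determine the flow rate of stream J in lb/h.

Let J be the unknown flow. Total out = 3630 + J.
solute A balance: 1996.5 + 0.141·J = 0.456·(3630 + J)
(0.141 − 0.456)·J = 0.456×3630 − 1996.5 = -341.25
J = -341.25 / -0.315 = 1083.3 lb/h

1083 lb/h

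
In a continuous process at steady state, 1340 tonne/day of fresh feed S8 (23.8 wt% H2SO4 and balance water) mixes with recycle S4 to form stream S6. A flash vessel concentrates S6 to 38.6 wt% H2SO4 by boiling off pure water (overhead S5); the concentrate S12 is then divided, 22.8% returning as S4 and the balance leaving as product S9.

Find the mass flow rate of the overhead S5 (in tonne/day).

Overall H2SO4 balance (none leaves overhead): H2SO4 in fresh feed = H2SO4 in product, i.e. 1340×0.238 = (1−0.228)·S12·0.386.
S12 = 318.92/(0.386×0.772) = 1070.2 tonne/day.
Recycle S4 = 0.228×1070.2 = 244.01 tonne/day.
Combined feed S6 = 1340 + 244.01 = 1584 tonne/day.
Overhead S5 = S6 − S12 = 1584 − 1070.2 = 513.78 tonne/day.

513.8 tonne/day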